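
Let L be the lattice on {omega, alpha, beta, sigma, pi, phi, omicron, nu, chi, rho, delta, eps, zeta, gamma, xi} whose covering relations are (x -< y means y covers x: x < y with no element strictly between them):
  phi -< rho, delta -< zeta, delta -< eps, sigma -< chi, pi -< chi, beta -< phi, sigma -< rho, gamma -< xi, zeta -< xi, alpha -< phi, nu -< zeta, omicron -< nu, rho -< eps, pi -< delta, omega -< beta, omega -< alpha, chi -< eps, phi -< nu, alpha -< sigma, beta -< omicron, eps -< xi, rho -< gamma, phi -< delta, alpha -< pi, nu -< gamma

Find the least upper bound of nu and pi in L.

zeta

Common upper bounds of {nu, pi}: xi, zeta.
The least among these is zeta.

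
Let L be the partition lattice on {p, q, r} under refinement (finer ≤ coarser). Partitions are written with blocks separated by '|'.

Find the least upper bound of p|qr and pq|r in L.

The join of p|qr and pq|r merges any blocks that overlap across the partitions, giving pqr.

pqr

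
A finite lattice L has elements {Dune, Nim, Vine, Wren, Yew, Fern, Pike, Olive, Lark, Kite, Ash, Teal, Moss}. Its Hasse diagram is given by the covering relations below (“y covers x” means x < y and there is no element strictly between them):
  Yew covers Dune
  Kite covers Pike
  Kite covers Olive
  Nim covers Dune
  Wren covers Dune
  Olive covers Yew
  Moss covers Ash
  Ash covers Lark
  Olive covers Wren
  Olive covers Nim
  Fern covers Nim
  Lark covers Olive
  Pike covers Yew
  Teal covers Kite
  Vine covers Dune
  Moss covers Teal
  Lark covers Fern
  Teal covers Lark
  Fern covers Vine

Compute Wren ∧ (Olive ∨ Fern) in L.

Olive ∨ Fern = Lark
Wren ∧ Lark = Wren

Wren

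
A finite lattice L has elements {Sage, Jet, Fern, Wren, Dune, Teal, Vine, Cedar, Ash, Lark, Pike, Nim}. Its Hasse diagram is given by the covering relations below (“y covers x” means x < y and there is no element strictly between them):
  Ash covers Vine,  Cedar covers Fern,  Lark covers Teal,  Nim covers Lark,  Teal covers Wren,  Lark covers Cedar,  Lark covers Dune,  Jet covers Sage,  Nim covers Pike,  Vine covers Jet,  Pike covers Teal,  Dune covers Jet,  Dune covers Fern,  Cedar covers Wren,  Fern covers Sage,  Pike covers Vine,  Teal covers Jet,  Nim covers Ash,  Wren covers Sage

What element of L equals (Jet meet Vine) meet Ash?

Jet ∧ Vine = Jet
Jet ∧ Ash = Jet

Jet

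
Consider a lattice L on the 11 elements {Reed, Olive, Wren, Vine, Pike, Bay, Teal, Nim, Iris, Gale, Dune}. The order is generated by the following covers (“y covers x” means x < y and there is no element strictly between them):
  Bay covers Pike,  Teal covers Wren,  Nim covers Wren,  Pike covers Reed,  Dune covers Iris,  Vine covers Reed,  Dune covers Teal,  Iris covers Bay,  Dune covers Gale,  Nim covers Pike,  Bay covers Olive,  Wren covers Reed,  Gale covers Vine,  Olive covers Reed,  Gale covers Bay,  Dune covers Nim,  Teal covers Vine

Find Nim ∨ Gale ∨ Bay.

Dune

Common upper bounds of {Nim, Gale, Bay}: Dune.
The least among these is Dune.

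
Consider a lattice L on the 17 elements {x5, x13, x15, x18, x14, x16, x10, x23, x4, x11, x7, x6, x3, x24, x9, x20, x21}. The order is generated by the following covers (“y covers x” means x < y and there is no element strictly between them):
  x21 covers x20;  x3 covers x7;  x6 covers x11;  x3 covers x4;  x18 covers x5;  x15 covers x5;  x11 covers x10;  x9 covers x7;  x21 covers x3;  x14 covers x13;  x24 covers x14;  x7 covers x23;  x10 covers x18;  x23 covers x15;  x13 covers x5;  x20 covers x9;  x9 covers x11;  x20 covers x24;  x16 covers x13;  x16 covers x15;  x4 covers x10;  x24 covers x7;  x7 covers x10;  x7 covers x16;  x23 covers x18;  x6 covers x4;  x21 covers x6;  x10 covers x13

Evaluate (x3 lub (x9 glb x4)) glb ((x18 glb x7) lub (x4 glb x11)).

x9 ∧ x4 = x10
x3 ∨ x10 = x3
x18 ∧ x7 = x18
x4 ∧ x11 = x10
x18 ∨ x10 = x10
x3 ∧ x10 = x10

x10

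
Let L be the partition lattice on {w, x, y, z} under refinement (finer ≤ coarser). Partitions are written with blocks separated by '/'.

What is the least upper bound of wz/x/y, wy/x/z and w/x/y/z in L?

The join of wz/x/y, wy/x/z, w/x/y/z merges any blocks that overlap across the partitions, giving wyz/x.

wyz/x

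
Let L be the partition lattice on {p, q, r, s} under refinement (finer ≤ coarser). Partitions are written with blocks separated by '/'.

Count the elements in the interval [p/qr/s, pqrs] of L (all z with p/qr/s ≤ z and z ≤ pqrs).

5

The interval [p/qr/s, pqrs] = {p/qr/s, p/qrs, pqr/s, pqrs, ps/qr}, which has 5 elements.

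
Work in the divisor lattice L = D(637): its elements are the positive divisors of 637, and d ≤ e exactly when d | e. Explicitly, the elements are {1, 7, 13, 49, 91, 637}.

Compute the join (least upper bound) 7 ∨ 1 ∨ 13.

91

In the divisibility order, the join is the least common multiple: lcm(7, 1, 13) = 91.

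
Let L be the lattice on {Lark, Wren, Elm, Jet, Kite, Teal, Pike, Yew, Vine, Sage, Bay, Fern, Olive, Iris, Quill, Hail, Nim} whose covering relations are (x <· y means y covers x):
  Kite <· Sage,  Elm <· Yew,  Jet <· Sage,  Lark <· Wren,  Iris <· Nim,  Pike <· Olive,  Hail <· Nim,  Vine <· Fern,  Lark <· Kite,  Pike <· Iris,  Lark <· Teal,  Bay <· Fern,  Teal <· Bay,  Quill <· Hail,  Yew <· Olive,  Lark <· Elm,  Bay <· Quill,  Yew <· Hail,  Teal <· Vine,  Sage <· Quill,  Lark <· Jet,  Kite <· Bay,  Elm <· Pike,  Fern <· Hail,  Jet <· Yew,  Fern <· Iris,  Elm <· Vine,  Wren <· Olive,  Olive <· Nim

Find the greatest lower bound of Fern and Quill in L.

Bay

Common lower bounds of {Fern, Quill}: Bay, Kite, Lark, Teal.
The greatest among these is Bay.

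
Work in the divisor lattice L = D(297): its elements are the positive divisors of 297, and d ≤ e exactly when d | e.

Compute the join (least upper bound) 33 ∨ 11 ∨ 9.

Common upper bounds of {33, 11, 9}: 297, 99.
The least among these is 99.

99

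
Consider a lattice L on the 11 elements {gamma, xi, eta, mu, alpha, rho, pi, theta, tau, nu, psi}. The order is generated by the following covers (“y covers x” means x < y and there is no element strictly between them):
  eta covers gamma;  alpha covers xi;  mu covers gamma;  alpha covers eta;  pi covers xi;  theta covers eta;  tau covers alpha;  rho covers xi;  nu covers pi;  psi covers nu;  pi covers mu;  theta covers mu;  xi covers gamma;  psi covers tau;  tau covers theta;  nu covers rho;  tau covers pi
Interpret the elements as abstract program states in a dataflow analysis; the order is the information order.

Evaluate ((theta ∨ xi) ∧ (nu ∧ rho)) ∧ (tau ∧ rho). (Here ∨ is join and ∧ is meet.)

theta ∨ xi = tau
nu ∧ rho = rho
tau ∧ rho = xi
tau ∧ rho = xi
xi ∧ xi = xi

xi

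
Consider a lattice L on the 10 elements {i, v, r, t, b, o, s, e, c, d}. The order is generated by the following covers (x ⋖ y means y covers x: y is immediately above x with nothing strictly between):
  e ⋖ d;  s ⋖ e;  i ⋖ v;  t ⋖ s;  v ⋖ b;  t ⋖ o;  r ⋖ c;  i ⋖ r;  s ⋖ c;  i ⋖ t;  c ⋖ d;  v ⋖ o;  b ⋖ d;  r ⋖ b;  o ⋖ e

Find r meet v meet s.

i

Common lower bounds of {r, v, s}: i.
The greatest among these is i.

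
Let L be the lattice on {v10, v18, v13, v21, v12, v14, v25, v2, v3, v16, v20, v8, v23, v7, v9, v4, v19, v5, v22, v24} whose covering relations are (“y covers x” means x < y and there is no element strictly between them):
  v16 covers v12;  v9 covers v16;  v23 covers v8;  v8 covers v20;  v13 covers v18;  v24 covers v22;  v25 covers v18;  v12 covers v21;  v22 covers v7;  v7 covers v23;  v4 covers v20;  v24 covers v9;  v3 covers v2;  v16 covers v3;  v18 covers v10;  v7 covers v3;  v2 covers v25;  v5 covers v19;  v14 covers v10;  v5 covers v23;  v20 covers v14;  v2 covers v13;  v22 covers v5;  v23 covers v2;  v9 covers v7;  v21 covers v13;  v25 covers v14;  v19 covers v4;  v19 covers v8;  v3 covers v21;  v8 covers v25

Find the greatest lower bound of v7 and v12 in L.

Common lower bounds of {v7, v12}: v10, v13, v18, v21.
The greatest among these is v21.

v21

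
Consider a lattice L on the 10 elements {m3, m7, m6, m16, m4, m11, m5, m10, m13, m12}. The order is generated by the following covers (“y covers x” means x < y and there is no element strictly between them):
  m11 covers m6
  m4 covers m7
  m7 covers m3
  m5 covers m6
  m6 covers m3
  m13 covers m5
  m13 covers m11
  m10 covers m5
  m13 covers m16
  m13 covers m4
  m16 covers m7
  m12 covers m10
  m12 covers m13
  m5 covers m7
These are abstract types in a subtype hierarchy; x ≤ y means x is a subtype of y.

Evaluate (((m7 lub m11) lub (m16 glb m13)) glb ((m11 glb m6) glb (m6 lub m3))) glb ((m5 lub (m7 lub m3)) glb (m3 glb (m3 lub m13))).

m7 ∨ m11 = m13
m16 ∧ m13 = m16
m13 ∨ m16 = m13
m11 ∧ m6 = m6
m6 ∨ m3 = m6
m6 ∧ m6 = m6
m13 ∧ m6 = m6
m7 ∨ m3 = m7
m5 ∨ m7 = m5
m3 ∨ m13 = m13
m3 ∧ m13 = m3
m5 ∧ m3 = m3
m6 ∧ m3 = m3

m3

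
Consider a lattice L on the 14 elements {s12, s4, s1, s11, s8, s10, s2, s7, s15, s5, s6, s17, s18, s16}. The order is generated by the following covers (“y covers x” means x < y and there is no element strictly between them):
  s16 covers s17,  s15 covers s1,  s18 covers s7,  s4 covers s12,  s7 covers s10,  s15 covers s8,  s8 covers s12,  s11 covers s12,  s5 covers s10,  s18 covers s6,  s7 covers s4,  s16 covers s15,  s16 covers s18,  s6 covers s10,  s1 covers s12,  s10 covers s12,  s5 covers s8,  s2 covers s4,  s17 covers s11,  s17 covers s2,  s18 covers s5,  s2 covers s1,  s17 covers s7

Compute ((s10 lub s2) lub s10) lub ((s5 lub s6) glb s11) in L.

s17

s10 ∨ s2 = s17
s17 ∨ s10 = s17
s5 ∨ s6 = s18
s18 ∧ s11 = s12
s17 ∨ s12 = s17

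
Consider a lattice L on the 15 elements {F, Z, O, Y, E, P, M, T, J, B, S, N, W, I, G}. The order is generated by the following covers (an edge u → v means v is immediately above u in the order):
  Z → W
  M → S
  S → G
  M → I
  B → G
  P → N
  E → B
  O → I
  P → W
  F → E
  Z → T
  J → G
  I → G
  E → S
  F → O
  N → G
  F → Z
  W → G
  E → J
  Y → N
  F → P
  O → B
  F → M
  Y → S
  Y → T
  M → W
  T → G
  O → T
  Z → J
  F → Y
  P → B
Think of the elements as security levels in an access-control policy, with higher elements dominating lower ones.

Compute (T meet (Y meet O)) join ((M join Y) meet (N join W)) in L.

Y ∧ O = F
T ∧ F = F
M ∨ Y = S
N ∨ W = G
S ∧ G = S
F ∨ S = S

S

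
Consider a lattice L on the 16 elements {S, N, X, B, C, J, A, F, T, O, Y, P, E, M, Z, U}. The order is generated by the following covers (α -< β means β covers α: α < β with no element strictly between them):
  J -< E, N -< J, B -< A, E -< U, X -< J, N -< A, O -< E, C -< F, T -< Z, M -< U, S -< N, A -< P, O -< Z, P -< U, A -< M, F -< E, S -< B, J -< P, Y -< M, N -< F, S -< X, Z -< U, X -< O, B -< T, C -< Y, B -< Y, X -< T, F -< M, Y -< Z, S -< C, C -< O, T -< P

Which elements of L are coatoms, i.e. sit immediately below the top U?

The coatoms are exactly the elements covered by U: E, M, P, Z.

E, M, P, Z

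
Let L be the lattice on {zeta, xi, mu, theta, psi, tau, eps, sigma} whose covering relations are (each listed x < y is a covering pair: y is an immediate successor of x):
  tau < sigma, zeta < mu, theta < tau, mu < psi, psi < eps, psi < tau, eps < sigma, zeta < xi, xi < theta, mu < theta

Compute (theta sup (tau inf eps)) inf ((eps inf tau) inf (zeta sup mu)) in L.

tau ∧ eps = psi
theta ∨ psi = tau
eps ∧ tau = psi
zeta ∨ mu = mu
psi ∧ mu = mu
tau ∧ mu = mu

mu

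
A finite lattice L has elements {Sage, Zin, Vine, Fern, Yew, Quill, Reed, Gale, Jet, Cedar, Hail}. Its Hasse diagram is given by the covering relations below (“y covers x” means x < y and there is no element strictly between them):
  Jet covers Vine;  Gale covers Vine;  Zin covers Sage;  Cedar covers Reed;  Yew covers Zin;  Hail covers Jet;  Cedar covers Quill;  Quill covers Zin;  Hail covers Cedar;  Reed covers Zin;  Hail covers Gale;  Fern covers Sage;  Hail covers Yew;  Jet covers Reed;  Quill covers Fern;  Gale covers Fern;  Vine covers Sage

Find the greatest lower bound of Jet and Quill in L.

Common lower bounds of {Jet, Quill}: Sage, Zin.
The greatest among these is Zin.

Zin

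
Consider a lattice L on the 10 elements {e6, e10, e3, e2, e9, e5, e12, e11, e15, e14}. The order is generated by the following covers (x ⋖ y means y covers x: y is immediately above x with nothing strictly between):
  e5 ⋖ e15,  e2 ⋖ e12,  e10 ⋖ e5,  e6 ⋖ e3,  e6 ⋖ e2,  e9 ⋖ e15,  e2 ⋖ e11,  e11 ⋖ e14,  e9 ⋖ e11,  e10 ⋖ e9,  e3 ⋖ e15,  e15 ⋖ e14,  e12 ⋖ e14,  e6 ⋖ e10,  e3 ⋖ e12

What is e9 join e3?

Common upper bounds of {e9, e3}: e14, e15.
The least among these is e15.

e15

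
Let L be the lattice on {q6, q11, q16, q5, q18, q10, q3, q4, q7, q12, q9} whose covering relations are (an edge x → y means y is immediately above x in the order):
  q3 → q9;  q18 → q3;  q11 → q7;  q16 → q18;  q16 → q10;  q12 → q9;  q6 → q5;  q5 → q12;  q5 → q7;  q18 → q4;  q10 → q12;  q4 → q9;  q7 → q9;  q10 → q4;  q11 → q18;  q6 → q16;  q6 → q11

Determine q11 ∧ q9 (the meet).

Common lower bounds of {q11, q9}: q11, q6.
The greatest among these is q11.

q11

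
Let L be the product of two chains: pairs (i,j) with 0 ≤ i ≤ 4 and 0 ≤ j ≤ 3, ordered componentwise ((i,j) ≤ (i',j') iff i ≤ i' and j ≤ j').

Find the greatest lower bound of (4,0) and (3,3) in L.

In a product of chains, the meet is componentwise min, giving (3,0).

(3,0)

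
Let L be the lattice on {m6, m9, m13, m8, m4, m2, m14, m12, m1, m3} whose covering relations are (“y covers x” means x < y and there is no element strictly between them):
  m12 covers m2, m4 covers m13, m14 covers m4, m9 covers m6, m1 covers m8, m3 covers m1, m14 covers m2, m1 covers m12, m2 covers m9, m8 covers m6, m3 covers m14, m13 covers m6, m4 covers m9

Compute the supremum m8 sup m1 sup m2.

Common upper bounds of {m8, m1, m2}: m1, m3.
The least among these is m1.

m1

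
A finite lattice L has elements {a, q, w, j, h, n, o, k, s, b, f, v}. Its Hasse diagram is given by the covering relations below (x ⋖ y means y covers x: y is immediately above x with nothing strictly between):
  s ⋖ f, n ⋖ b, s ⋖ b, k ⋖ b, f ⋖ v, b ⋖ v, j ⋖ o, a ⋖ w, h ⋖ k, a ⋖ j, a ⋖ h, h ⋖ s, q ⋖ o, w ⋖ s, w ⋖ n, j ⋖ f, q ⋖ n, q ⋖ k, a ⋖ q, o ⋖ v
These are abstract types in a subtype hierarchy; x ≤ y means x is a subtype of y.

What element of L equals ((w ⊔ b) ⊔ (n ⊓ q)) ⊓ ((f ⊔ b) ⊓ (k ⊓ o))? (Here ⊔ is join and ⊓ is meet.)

w ∨ b = b
n ∧ q = q
b ∨ q = b
f ∨ b = v
k ∧ o = q
v ∧ q = q
b ∧ q = q

q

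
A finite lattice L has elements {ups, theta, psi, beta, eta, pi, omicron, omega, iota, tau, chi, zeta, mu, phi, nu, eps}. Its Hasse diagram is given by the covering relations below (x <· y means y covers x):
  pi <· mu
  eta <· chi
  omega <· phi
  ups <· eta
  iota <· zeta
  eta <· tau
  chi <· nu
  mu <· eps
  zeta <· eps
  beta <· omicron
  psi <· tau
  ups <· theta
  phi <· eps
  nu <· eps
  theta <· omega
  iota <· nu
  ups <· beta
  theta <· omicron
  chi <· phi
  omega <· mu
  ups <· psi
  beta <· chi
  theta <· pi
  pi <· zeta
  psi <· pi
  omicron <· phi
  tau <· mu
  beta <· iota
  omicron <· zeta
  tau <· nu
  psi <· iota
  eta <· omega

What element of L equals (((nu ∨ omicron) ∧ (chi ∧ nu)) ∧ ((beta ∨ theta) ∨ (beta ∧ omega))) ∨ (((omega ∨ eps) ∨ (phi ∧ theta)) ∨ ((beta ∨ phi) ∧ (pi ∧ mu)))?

nu ∨ omicron = eps
chi ∧ nu = chi
eps ∧ chi = chi
beta ∨ theta = omicron
beta ∧ omega = ups
omicron ∨ ups = omicron
chi ∧ omicron = beta
omega ∨ eps = eps
phi ∧ theta = theta
eps ∨ theta = eps
beta ∨ phi = phi
pi ∧ mu = pi
phi ∧ pi = theta
eps ∨ theta = eps
beta ∨ eps = eps

eps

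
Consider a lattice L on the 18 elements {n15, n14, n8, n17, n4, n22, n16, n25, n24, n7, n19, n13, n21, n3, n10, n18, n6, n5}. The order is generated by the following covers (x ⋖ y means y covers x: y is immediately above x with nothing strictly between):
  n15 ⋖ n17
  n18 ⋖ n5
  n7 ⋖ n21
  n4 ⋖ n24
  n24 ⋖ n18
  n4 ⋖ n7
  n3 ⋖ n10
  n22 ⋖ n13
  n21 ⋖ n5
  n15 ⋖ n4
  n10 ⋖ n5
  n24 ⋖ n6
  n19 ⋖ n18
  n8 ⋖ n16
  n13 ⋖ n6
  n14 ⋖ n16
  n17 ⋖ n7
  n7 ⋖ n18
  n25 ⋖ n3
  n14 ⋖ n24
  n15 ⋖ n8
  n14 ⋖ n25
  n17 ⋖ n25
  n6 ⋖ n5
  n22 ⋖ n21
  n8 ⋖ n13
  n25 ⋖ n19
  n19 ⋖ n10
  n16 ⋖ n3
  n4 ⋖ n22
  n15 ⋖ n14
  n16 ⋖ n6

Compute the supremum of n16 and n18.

n5

Common upper bounds of {n16, n18}: n5.
The least among these is n5.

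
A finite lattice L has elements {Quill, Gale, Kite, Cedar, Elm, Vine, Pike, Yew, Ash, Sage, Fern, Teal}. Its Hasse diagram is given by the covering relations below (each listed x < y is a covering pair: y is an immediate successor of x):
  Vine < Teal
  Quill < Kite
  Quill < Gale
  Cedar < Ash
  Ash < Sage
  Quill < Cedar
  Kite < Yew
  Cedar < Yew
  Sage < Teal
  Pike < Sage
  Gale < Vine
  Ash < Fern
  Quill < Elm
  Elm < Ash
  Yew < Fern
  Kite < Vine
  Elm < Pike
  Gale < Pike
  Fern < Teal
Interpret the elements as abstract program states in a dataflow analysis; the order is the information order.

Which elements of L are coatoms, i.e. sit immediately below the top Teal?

The coatoms are exactly the elements covered by Teal: Fern, Sage, Vine.

Fern, Sage, Vine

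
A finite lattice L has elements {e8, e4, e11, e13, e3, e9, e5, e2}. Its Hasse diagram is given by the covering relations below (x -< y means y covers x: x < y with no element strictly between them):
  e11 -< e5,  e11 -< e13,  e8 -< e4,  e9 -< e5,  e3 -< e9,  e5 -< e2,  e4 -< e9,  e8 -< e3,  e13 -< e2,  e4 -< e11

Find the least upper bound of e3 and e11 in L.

e5

Common upper bounds of {e3, e11}: e2, e5.
The least among these is e5.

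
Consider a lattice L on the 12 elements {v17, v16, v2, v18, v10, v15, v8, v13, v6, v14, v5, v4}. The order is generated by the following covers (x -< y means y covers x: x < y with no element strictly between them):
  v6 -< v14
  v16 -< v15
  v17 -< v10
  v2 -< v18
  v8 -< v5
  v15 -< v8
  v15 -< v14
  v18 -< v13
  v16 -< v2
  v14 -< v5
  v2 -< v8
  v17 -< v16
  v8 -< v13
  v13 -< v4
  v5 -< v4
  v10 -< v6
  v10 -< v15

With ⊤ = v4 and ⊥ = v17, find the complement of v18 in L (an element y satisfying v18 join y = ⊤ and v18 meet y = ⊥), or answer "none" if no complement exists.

Need y with v18 ∨ y = v4 and v18 ∧ y = v17.
Checking each element gives: v6.

v6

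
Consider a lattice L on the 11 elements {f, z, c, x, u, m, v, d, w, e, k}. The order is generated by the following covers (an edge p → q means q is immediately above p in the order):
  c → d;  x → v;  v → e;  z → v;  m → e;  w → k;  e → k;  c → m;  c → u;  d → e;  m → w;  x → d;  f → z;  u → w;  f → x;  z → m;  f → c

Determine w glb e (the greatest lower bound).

m

Common lower bounds of {w, e}: c, f, m, z.
The greatest among these is m.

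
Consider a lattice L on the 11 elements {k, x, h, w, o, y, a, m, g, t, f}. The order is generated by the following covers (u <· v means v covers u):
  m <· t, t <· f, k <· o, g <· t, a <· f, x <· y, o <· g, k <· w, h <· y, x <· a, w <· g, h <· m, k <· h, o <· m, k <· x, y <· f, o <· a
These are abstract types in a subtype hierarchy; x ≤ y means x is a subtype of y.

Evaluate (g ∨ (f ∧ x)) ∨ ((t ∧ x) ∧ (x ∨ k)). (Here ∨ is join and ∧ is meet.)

f

f ∧ x = x
g ∨ x = f
t ∧ x = k
x ∨ k = x
k ∧ x = k
f ∨ k = f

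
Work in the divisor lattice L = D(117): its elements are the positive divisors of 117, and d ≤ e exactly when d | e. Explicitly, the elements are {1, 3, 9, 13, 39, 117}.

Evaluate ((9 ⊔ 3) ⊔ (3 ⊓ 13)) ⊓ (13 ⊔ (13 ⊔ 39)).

9 ∨ 3 = 9
3 ∧ 13 = 1
9 ∨ 1 = 9
13 ∨ 39 = 39
13 ∨ 39 = 39
9 ∧ 39 = 3

3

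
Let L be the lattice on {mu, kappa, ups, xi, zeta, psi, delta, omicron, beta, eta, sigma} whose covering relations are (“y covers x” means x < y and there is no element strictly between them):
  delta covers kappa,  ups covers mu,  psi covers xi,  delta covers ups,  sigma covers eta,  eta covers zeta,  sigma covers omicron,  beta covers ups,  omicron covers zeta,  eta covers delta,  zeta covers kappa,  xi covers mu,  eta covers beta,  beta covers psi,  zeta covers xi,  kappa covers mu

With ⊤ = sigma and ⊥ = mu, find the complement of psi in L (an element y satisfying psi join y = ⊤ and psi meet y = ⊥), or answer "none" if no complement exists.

none

For every candidate y, either psi ∨ y ≠ sigma or psi ∧ y ≠ mu; no complement exists.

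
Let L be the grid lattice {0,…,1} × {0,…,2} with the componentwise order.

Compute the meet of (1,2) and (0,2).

In a product of chains, the meet is componentwise min, giving (0,2).

(0,2)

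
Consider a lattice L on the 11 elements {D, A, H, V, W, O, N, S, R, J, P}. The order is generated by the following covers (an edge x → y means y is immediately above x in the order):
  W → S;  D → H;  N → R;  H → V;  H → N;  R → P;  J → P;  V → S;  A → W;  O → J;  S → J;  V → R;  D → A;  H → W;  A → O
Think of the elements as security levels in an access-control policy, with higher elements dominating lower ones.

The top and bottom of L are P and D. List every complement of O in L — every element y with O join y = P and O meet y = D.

Need y with O ∨ y = P and O ∧ y = D.
Checking each element gives: N, R.

N, R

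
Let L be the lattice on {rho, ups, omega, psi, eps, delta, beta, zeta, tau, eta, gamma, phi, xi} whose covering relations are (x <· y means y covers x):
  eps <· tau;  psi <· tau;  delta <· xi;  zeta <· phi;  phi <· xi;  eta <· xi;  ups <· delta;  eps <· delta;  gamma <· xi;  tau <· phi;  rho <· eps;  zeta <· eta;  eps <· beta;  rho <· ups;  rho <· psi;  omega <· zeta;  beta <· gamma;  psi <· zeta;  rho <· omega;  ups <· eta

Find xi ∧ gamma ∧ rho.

Common lower bounds of {xi, gamma, rho}: rho.
The greatest among these is rho.

rho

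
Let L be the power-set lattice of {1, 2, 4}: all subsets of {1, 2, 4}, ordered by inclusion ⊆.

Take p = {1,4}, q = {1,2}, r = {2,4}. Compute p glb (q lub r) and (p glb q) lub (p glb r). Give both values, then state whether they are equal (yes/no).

{1,4}; {1,4}; yes

q lub r = {1,2,4}, so p glb (q lub r) = {1,4} glb {1,2,4} = {1,4}.
p glb q = {1} and p glb r = {4}, so (p glb q) lub (p glb r) = {1} lub {4} = {1,4}.
Equal: yes.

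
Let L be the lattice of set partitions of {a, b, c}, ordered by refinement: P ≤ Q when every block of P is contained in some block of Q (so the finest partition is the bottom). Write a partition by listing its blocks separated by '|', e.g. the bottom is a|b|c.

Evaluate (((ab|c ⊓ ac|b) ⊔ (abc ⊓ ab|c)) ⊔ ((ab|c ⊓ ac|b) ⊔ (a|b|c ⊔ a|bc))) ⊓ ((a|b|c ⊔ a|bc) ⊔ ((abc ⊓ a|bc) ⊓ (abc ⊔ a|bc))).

ab|c ∧ ac|b = a|b|c
abc ∧ ab|c = ab|c
a|b|c ∨ ab|c = ab|c
ab|c ∧ ac|b = a|b|c
a|b|c ∨ a|bc = a|bc
a|b|c ∨ a|bc = a|bc
ab|c ∨ a|bc = abc
a|b|c ∨ a|bc = a|bc
abc ∧ a|bc = a|bc
abc ∨ a|bc = abc
a|bc ∧ abc = a|bc
a|bc ∨ a|bc = a|bc
abc ∧ a|bc = a|bc

a|bc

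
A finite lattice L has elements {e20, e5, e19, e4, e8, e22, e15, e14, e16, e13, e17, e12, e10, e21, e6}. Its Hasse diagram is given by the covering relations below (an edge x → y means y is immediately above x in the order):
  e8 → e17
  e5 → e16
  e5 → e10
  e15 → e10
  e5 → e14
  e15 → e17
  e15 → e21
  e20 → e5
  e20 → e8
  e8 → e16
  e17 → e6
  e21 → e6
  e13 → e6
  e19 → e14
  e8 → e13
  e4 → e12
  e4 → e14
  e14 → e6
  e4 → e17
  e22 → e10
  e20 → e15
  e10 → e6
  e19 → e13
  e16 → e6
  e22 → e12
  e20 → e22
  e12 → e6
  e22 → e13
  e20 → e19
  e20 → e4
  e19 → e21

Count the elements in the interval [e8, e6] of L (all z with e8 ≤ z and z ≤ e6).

The interval [e8, e6] = {e13, e16, e17, e6, e8}, which has 5 elements.

5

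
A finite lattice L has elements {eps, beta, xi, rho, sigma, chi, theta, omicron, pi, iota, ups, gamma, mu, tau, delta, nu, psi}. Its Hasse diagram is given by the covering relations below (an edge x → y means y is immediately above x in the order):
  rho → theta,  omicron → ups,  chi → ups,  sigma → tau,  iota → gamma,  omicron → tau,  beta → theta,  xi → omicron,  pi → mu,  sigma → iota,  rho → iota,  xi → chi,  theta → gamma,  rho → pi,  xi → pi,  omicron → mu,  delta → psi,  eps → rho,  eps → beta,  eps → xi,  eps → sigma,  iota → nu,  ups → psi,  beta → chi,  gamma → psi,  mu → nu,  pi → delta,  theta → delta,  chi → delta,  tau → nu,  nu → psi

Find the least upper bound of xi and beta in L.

chi

Common upper bounds of {xi, beta}: chi, delta, psi, ups.
The least among these is chi.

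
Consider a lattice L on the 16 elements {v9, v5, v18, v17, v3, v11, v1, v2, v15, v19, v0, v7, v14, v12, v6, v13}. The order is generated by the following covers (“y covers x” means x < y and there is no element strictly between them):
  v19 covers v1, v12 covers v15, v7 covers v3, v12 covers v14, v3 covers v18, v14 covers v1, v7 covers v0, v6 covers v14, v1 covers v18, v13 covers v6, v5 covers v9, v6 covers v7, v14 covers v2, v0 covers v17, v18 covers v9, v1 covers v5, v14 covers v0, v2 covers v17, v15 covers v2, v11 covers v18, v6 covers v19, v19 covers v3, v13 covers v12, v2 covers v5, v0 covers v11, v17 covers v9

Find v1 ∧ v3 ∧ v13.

Common lower bounds of {v1, v3, v13}: v18, v9.
The greatest among these is v18.

v18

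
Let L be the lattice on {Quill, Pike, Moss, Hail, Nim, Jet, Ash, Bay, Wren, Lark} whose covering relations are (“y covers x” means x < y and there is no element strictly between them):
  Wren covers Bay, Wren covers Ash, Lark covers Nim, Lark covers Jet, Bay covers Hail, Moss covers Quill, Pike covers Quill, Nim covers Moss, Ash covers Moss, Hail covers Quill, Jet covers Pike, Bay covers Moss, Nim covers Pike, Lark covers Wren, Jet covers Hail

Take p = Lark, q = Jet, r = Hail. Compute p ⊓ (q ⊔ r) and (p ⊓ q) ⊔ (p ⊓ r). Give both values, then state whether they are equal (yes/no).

Jet; Jet; yes

q ⊔ r = Jet, so p ⊓ (q ⊔ r) = Lark ⊓ Jet = Jet.
p ⊓ q = Jet and p ⊓ r = Hail, so (p ⊓ q) ⊔ (p ⊓ r) = Jet ⊔ Hail = Jet.
Equal: yes.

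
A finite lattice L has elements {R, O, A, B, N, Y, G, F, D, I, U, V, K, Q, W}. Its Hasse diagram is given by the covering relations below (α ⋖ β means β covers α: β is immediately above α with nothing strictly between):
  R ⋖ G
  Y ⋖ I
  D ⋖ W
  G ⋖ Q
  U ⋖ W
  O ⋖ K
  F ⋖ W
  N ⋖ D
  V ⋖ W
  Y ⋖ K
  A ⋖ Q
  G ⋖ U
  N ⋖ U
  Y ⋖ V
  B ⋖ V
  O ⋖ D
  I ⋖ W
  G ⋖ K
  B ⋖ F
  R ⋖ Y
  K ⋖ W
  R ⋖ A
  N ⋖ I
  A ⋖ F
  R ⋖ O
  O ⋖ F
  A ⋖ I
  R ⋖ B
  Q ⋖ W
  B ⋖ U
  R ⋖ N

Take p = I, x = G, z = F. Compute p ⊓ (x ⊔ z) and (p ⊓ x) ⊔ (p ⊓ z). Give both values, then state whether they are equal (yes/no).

I; A; no

x ⊔ z = W, so p ⊓ (x ⊔ z) = I ⊓ W = I.
p ⊓ x = R and p ⊓ z = A, so (p ⊓ x) ⊔ (p ⊓ z) = R ⊔ A = A.
Equal: no.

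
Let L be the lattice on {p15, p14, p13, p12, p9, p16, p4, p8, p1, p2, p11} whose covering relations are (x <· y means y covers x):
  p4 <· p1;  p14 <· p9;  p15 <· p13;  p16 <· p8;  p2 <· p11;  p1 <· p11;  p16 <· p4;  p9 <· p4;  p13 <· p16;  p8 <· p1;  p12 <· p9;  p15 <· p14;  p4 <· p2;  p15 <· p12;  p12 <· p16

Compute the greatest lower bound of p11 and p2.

Common lower bounds of {p11, p2}: p12, p13, p14, p15, p16, p2, p4, p9.
The greatest among these is p2.

p2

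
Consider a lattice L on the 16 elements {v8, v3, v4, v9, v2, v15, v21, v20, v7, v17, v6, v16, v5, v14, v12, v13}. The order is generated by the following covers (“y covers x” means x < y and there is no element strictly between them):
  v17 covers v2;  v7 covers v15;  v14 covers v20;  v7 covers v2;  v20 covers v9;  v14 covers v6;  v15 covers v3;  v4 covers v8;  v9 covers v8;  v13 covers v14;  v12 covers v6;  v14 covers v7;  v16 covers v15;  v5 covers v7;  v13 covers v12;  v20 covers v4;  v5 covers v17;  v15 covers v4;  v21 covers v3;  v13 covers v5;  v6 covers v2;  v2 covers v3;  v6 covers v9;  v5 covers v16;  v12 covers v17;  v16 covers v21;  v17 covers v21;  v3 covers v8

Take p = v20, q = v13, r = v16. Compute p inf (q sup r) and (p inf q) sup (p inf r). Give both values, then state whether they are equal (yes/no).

q sup r = v13, so p inf (q sup r) = v20 inf v13 = v20.
p inf q = v20 and p inf r = v4, so (p inf q) sup (p inf r) = v20 sup v4 = v20.
Equal: yes.

v20; v20; yes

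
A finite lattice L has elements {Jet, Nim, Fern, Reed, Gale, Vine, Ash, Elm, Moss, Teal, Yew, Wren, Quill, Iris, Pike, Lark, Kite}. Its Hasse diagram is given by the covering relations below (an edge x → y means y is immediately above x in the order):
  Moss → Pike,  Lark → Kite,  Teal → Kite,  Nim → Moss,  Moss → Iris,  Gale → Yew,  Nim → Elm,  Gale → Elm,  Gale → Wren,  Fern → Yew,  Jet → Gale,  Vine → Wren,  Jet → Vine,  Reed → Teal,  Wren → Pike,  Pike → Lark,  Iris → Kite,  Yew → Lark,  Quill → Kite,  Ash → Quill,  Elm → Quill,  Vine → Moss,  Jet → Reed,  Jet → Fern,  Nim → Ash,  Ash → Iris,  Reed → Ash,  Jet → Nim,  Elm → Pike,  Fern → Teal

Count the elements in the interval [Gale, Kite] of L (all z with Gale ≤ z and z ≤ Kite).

8

The interval [Gale, Kite] = {Elm, Gale, Kite, Lark, Pike, Quill, Wren, Yew}, which has 8 elements.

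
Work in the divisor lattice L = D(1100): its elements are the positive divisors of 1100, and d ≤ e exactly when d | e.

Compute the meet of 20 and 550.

Common lower bounds of {20, 550}: 1, 10, 2, 5.
The greatest among these is 10.

10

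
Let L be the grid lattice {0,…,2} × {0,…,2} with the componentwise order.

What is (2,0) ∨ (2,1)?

(2,1)

In a product of chains, the join is componentwise max, giving (2,1).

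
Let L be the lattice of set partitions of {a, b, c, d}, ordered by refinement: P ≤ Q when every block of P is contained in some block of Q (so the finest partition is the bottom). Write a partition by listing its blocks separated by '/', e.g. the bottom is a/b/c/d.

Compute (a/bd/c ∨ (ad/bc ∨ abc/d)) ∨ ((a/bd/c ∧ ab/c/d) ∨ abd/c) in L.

ad/bc ∨ abc/d = abcd
a/bd/c ∨ abcd = abcd
a/bd/c ∧ ab/c/d = a/b/c/d
a/b/c/d ∨ abd/c = abd/c
abcd ∨ abd/c = abcd

abcd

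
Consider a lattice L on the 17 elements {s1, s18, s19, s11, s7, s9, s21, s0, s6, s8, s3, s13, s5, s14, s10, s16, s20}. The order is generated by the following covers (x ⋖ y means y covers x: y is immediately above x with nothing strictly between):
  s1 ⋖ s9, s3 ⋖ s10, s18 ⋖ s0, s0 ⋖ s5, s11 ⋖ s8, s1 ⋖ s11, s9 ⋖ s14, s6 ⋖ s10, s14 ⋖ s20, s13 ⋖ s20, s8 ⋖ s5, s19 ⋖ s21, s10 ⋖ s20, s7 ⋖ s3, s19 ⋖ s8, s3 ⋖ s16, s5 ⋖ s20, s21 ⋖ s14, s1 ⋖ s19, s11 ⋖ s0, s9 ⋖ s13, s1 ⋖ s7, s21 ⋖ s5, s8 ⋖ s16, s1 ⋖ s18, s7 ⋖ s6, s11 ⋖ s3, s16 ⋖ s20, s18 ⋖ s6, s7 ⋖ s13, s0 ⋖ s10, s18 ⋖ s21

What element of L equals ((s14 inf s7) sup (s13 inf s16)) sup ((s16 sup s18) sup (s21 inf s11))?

s14 ∧ s7 = s1
s13 ∧ s16 = s7
s1 ∨ s7 = s7
s16 ∨ s18 = s20
s21 ∧ s11 = s1
s20 ∨ s1 = s20
s7 ∨ s20 = s20

s20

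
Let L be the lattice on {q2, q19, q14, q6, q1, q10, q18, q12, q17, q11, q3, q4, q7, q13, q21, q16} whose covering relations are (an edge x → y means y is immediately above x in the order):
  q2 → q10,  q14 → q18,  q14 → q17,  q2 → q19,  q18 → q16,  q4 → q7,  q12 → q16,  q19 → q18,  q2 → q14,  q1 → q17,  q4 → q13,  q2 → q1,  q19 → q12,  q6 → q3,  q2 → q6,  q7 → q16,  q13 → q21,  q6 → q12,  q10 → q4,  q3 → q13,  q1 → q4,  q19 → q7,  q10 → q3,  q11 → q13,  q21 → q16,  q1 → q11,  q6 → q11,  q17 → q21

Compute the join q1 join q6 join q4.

Common upper bounds of {q1, q6, q4}: q13, q16, q21.
The least among these is q13.

q13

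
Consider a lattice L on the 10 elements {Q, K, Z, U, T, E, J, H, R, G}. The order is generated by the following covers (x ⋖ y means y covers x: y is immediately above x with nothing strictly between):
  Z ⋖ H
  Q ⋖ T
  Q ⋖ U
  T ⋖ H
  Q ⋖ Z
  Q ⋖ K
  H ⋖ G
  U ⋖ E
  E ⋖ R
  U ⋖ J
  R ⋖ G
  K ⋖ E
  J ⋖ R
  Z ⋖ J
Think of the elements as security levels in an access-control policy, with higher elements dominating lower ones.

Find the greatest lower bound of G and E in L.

E

Common lower bounds of {G, E}: E, K, Q, U.
The greatest among these is E.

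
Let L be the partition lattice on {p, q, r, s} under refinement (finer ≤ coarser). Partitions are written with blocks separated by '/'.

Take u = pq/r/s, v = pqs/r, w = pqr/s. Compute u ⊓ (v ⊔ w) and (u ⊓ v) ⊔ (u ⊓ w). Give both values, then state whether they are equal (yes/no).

v ⊔ w = pqrs, so u ⊓ (v ⊔ w) = pq/r/s ⊓ pqrs = pq/r/s.
u ⊓ v = pq/r/s and u ⊓ w = pq/r/s, so (u ⊓ v) ⊔ (u ⊓ w) = pq/r/s ⊔ pq/r/s = pq/r/s.
Equal: yes.

pq/r/s; pq/r/s; yes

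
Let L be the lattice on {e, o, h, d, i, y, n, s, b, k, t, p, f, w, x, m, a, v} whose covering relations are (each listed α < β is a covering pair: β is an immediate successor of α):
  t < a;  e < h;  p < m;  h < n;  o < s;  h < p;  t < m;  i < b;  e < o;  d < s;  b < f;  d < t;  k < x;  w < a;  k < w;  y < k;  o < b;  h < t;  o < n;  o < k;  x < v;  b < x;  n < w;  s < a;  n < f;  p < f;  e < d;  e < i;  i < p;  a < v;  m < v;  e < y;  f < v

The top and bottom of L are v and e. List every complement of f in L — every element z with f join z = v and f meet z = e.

d, y

Need z with f ∨ z = v and f ∧ z = e.
Checking each element gives: d, y.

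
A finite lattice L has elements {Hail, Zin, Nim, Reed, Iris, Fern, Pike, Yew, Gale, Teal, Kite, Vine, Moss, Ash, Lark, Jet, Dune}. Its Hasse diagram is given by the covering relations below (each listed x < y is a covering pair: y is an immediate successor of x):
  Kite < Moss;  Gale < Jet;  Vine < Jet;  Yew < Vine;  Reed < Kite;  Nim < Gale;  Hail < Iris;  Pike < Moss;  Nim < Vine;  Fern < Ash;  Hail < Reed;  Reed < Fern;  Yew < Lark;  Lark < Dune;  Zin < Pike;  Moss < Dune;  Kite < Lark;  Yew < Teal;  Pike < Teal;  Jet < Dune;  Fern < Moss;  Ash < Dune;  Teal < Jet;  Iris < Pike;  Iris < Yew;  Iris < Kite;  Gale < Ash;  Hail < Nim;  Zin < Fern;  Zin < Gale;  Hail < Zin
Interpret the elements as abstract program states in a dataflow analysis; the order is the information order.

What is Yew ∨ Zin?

Common upper bounds of {Yew, Zin}: Dune, Jet, Teal.
The least among these is Teal.

Teal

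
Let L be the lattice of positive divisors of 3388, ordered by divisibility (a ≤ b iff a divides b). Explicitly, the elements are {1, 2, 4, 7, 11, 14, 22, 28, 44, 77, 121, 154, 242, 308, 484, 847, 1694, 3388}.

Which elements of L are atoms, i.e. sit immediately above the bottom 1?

The atoms are exactly the elements that cover 1: 11, 2, 7.

11, 2, 7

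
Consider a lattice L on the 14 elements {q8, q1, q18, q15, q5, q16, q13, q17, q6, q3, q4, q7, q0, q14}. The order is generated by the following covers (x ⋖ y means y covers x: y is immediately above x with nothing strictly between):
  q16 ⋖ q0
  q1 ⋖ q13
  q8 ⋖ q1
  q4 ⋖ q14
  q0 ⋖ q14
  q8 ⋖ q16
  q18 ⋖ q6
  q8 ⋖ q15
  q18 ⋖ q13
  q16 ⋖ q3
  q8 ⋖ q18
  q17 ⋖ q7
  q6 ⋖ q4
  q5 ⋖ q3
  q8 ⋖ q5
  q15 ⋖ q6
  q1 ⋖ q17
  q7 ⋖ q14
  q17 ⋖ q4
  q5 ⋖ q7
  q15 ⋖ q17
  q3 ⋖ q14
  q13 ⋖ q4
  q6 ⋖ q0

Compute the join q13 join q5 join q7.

Common upper bounds of {q13, q5, q7}: q14.
The least among these is q14.

q14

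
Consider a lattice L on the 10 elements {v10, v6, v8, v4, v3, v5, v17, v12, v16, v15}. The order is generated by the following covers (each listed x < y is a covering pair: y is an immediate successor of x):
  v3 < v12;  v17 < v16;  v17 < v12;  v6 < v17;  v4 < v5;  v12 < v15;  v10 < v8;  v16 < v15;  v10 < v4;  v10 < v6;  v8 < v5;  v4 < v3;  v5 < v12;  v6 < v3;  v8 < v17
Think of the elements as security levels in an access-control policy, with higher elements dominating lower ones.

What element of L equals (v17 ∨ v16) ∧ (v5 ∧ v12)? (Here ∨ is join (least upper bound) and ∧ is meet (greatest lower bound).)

v17 ∨ v16 = v16
v5 ∧ v12 = v5
v16 ∧ v5 = v8

v8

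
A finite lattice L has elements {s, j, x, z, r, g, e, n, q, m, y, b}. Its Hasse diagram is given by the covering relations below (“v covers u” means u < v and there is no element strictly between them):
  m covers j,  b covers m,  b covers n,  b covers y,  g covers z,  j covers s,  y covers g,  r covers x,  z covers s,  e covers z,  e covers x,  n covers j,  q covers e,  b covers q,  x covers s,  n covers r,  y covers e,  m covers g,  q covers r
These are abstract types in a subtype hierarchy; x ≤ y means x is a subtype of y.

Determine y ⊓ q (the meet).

e

Common lower bounds of {y, q}: e, s, x, z.
The greatest among these is e.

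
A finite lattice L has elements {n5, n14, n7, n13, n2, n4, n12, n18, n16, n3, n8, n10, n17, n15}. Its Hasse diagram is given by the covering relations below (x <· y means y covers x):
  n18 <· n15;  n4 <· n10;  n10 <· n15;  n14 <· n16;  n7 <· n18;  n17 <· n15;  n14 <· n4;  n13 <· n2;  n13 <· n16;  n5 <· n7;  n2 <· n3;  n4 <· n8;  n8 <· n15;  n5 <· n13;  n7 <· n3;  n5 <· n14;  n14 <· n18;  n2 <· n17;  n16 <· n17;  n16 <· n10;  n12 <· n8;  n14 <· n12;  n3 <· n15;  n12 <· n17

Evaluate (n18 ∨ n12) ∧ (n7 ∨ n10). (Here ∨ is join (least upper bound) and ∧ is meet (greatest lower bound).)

n18 ∨ n12 = n15
n7 ∨ n10 = n15
n15 ∧ n15 = n15

n15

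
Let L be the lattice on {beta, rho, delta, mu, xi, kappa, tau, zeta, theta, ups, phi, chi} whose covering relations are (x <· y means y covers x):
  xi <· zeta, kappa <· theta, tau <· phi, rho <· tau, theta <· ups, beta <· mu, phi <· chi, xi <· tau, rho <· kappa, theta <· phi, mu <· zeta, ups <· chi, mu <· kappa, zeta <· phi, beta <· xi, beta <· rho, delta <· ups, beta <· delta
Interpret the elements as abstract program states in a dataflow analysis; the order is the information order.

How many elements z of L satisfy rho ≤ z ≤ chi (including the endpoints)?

The interval [rho, chi] = {chi, kappa, phi, rho, tau, theta, ups}, which has 7 elements.

7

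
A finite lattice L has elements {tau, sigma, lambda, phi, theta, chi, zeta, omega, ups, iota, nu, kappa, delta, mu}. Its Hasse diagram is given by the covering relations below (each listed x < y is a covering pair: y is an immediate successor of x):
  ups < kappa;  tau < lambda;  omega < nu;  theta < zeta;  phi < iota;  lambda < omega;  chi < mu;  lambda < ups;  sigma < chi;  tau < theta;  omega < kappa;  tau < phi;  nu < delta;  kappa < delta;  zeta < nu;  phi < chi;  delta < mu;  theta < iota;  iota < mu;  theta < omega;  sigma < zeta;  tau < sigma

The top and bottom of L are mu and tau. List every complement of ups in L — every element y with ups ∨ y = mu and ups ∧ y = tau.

chi, iota, phi

Need y with ups ∨ y = mu and ups ∧ y = tau.
Checking each element gives: chi, iota, phi.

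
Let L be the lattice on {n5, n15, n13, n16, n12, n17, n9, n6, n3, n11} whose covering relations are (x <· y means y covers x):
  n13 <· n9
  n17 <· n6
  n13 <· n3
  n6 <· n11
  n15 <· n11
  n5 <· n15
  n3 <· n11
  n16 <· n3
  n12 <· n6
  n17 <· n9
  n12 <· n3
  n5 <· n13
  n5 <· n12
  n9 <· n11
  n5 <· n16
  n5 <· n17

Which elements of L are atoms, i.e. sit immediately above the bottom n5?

The atoms are exactly the elements that cover n5: n12, n13, n15, n16, n17.

n12, n13, n15, n16, n17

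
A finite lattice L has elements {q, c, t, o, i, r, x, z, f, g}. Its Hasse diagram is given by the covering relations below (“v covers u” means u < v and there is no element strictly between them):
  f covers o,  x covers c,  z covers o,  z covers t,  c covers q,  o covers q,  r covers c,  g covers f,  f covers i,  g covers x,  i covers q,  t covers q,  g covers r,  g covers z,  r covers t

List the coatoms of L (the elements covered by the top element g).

The coatoms are exactly the elements covered by g: f, r, x, z.

f, r, x, z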